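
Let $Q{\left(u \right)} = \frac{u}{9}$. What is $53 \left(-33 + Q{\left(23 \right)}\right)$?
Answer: $- \frac{14522}{9} \approx -1613.6$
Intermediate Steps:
$Q{\left(u \right)} = \frac{u}{9}$ ($Q{\left(u \right)} = u \frac{1}{9} = \frac{u}{9}$)
$53 \left(-33 + Q{\left(23 \right)}\right) = 53 \left(-33 + \frac{1}{9} \cdot 23\right) = 53 \left(-33 + \frac{23}{9}\right) = 53 \left(- \frac{274}{9}\right) = - \frac{14522}{9}$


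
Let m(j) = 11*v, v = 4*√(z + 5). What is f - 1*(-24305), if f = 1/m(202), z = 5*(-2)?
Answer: 24305 - I*√5/220 ≈ 24305.0 - 0.010164*I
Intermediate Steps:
z = -10
v = 4*I*√5 (v = 4*√(-10 + 5) = 4*√(-5) = 4*(I*√5) = 4*I*√5 ≈ 8.9443*I)
m(j) = 44*I*√5 (m(j) = 11*(4*I*√5) = 44*I*√5)
f = -I*√5/220 (f = 1/(44*I*√5) = -I*√5/220 ≈ -0.010164*I)
f - 1*(-24305) = -I*√5/220 - 1*(-24305) = -I*√5/220 + 24305 = 24305 - I*√5/220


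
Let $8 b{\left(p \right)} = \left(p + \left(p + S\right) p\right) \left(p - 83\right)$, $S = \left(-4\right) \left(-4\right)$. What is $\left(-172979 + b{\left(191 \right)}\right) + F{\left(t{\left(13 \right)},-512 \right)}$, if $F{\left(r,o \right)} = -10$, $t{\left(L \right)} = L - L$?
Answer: $363339$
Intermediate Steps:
$t{\left(L \right)} = 0$
$S = 16$
$b{\left(p \right)} = \frac{\left(-83 + p\right) \left(p + p \left(16 + p\right)\right)}{8}$ ($b{\left(p \right)} = \frac{\left(p + \left(p + 16\right) p\right) \left(p - 83\right)}{8} = \frac{\left(p + \left(16 + p\right) p\right) \left(-83 + p\right)}{8} = \frac{\left(p + p \left(16 + p\right)\right) \left(-83 + p\right)}{8} = \frac{\left(-83 + p\right) \left(p + p \left(16 + p\right)\right)}{8}$)
$\left(-172979 + b{\left(191 \right)}\right) + F{\left(t{\left(13 \right)},-512 \right)} = \left(-172979 + \frac{1}{8} \cdot 191 \left(-1411 + 191^{2} - 12606\right)\right) - 10 = \left(-172979 + \frac{1}{8} \cdot 191 \left(-1411 + 36481 - 12606\right)\right) - 10 = \left(-172979 + \frac{1}{8} \cdot 191 \cdot 22464\right) - 10 = \left(-172979 + 536328\right) - 10 = 363349 - 10 = 363339$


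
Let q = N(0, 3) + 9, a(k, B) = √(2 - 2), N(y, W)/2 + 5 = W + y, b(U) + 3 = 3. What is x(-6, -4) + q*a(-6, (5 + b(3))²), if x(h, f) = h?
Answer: -6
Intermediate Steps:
b(U) = 0 (b(U) = -3 + 3 = 0)
N(y, W) = -10 + 2*W + 2*y (N(y, W) = -10 + 2*(W + y) = -10 + (2*W + 2*y) = -10 + 2*W + 2*y)
a(k, B) = 0 (a(k, B) = √0 = 0)
q = 5 (q = (-10 + 2*3 + 2*0) + 9 = (-10 + 6 + 0) + 9 = -4 + 9 = 5)
x(-6, -4) + q*a(-6, (5 + b(3))²) = -6 + 5*0 = -6 + 0 = -6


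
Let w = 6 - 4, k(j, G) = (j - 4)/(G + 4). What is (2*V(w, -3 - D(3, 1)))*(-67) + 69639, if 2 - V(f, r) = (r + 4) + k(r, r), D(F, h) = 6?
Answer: 345247/5 ≈ 69049.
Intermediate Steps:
k(j, G) = (-4 + j)/(4 + G)
w = 2
V(f, r) = -2 - r - (-4 + r)/(4 + r) (V(f, r) = 2 - ((r + 4) + (-4 + r)/(4 + r)) = 2 - ((4 + r) + (-4 + r)/(4 + r)) = 2 - (4 + r + (-4 + r)/(4 + r)) = 2 + (-4 - r - (-4 + r)/(4 + r)) = -2 - r - (-4 + r)/(4 + r))
(2*V(w, -3 - D(3, 1)))*(-67) + 69639 = (2*((-4 - (-3 - 1*6)**2 - 7*(-3 - 1*6))/(4 + (-3 - 1*6))))*(-67) + 69639 = (2*((-4 - (-3 - 6)**2 - 7*(-3 - 6))/(4 + (-3 - 6))))*(-67) + 69639 = (2*((-4 - 1*(-9)**2 - 7*(-9))/(4 - 9)))*(-67) + 69639 = (2*((-4 - 1*81 + 63)/(-5)))*(-67) + 69639 = (2*(-(-4 - 81 + 63)/5))*(-67) + 69639 = (2*(-1/5*(-22)))*(-67) + 69639 = (2*(22/5))*(-67) + 69639 = (44/5)*(-67) + 69639 = -2948/5 + 69639 = 345247/5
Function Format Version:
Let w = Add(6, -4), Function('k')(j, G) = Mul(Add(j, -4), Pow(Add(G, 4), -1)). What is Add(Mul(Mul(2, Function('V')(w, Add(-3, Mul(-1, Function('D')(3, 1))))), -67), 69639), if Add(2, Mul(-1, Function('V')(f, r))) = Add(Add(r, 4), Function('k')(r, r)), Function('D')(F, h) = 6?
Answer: Rational(345247, 5) ≈ 69049.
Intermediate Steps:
Function('k')(j, G) = Mul(Pow(Add(4, G), -1), Add(-4, j)) (Function('k')(j, G) = Mul(Add(-4, j), Pow(Add(4, G), -1)) = Mul(Pow(Add(4, G), -1), Add(-4, j)))
w = 2
Function('V')(f, r) = Add(-2, Mul(-1, r), Mul(-1, Pow(Add(4, r), -1), Add(-4, r))) (Function('V')(f, r) = Add(2, Mul(-1, Add(Add(r, 4), Mul(Pow(Add(4, r), -1), Add(-4, r))))) = Add(2, Mul(-1, Add(Add(4, r), Mul(Pow(Add(4, r), -1), Add(-4, r))))) = Add(2, Mul(-1, Add(4, r, Mul(Pow(Add(4, r), -1), Add(-4, r))))) = Add(2, Add(-4, Mul(-1, r), Mul(-1, Pow(Add(4, r), -1), Add(-4, r)))) = Add(-2, Mul(-1, r), Mul(-1, Pow(Add(4, r), -1), Add(-4, r))))
Add(Mul(Mul(2, Function('V')(w, Add(-3, Mul(-1, Function('D')(3, 1))))), -67), 69639) = Add(Mul(Mul(2, Mul(Pow(Add(4, Add(-3, Mul(-1, 6))), -1), Add(-4, Mul(-1, Pow(Add(-3, Mul(-1, 6)), 2)), Mul(-7, Add(-3, Mul(-1, 6)))))), -67), 69639) = Add(Mul(Mul(2, Mul(Pow(Add(4, Add(-3, -6)), -1), Add(-4, Mul(-1, Pow(Add(-3, -6), 2)), Mul(-7, Add(-3, -6))))), -67), 69639) = Add(Mul(Mul(2, Mul(Pow(Add(4, -9), -1), Add(-4, Mul(-1, Pow(-9, 2)), Mul(-7, -9)))), -67), 69639) = Add(Mul(Mul(2, Mul(Pow(-5, -1), Add(-4, Mul(-1, 81), 63))), -67), 69639) = Add(Mul(Mul(2, Mul(Rational(-1, 5), Add(-4, -81, 63))), -67), 69639) = Add(Mul(Mul(2, Mul(Rational(-1, 5), -22)), -67), 69639) = Add(Mul(Mul(2, Rational(22, 5)), -67), 69639) = Add(Mul(Rational(44, 5), -67), 69639) = Add(Rational(-2948, 5), 69639) = Rational(345247, 5)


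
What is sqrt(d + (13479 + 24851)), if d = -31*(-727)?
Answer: 3*sqrt(6763) ≈ 246.71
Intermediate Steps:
d = 22537
sqrt(d + (13479 + 24851)) = sqrt(22537 + (13479 + 24851)) = sqrt(22537 + 38330) = sqrt(60867) = 3*sqrt(6763)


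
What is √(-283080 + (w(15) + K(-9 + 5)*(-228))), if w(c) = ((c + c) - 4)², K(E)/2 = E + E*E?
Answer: 2*I*√71969 ≈ 536.54*I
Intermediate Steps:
K(E) = 2*E + 2*E² (K(E) = 2*(E + E*E) = 2*(E + E²) = 2*E + 2*E²)
w(c) = (-4 + 2*c)² (w(c) = (2*c - 4)² = (-4 + 2*c)²)
√(-283080 + (w(15) + K(-9 + 5)*(-228))) = √(-283080 + (4*(-2 + 15)² + (2*(-9 + 5)*(1 + (-9 + 5)))*(-228))) = √(-283080 + (4*13² + (2*(-4)*(1 - 4))*(-228))) = √(-283080 + (4*169 + (2*(-4)*(-3))*(-228))) = √(-283080 + (676 + 24*(-228))) = √(-283080 + (676 - 5472)) = √(-283080 - 4796) = √(-287876) = 2*I*√71969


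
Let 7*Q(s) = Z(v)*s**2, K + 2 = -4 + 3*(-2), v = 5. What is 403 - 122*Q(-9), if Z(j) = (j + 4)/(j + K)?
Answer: 108685/49 ≈ 2218.1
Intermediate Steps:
K = -12 (K = -2 + (-4 + 3*(-2)) = -2 + (-4 - 6) = -2 - 10 = -12)
Z(j) = (4 + j)/(-12 + j) (Z(j) = (j + 4)/(j - 12) = (4 + j)/(-12 + j))
Q(s) = -9*s**2/49 (Q(s) = (((4 + 5)/(-12 + 5))*s**2)/7 = ((9/(-7))*s**2)/7 = ((-1/7*9)*s**2)/7 = (-9*s**2/7)/7 = -9*s**2/49)
403 - 122*Q(-9) = 403 - (-1098)*(-9)**2/49 = 403 - (-1098)*81/49 = 403 - 122*(-729/49) = 403 + 88938/49 = 108685/49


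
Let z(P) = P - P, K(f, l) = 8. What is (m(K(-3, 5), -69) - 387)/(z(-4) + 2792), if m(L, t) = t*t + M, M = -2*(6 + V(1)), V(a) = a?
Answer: 545/349 ≈ 1.5616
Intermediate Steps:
z(P) = 0
M = -14 (M = -2*(6 + 1) = -2*7 = -14)
m(L, t) = -14 + t**2 (m(L, t) = t*t - 14 = t**2 - 14 = -14 + t**2)
(m(K(-3, 5), -69) - 387)/(z(-4) + 2792) = ((-14 + (-69)**2) - 387)/(0 + 2792) = ((-14 + 4761) - 387)/2792 = (4747 - 387)*(1/2792) = 4360*(1/2792) = 545/349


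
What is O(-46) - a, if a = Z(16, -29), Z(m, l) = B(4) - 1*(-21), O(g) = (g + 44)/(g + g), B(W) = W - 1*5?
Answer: -919/46 ≈ -19.978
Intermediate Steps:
B(W) = -5 + W (B(W) = W - 5 = -5 + W)
O(g) = (44 + g)/(2*g) (O(g) = (44 + g)/((2*g)) = (44 + g)*(1/(2*g)) = (44 + g)/(2*g))
Z(m, l) = 20 (Z(m, l) = (-5 + 4) - 1*(-21) = -1 + 21 = 20)
a = 20
O(-46) - a = (1/2)*(44 - 46)/(-46) - 1*20 = (1/2)*(-1/46)*(-2) - 20 = 1/46 - 20 = -919/46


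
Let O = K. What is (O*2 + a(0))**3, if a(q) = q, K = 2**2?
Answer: 512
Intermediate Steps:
K = 4
O = 4
(O*2 + a(0))**3 = (4*2 + 0)**3 = (8 + 0)**3 = 8**3 = 512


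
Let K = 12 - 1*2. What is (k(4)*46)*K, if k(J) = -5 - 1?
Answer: -2760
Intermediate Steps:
k(J) = -6
K = 10 (K = 12 - 2 = 10)
(k(4)*46)*K = -6*46*10 = -276*10 = -2760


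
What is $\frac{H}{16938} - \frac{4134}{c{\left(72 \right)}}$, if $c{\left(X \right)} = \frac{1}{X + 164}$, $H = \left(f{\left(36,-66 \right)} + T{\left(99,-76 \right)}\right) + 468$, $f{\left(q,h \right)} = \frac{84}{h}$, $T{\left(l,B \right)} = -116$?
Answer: $- \frac{30296051429}{31053} \approx -9.7562 \cdot 10^{5}$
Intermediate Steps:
$H = \frac{3858}{11}$ ($H = \left(\frac{84}{-66} - 116\right) + 468 = \left(84 \left(- \frac{1}{66}\right) - 116\right) + 468 = \left(- \frac{14}{11} - 116\right) + 468 = - \frac{1290}{11} + 468 = \frac{3858}{11} \approx 350.73$)
$c{\left(X \right)} = \frac{1}{164 + X}$
$\frac{H}{16938} - \frac{4134}{c{\left(72 \right)}} = \frac{3858}{11 \cdot 16938} - \frac{4134}{\frac{1}{164 + 72}} = \frac{3858}{11} \cdot \frac{1}{16938} - \frac{4134}{\frac{1}{236}} = \frac{643}{31053} - 4134 \frac{1}{\frac{1}{236}} = \frac{643}{31053} - 975624 = - \frac{30296051429}{31053}$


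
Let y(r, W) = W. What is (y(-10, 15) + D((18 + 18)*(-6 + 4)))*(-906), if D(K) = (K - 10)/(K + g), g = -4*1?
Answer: -276783/19 ≈ -14568.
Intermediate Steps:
g = -4
D(K) = (-10 + K)/(-4 + K) (D(K) = (K - 10)/(K - 4) = (-10 + K)/(-4 + K))
(y(-10, 15) + D((18 + 18)*(-6 + 4)))*(-906) = (15 + (-10 + (18 + 18)*(-6 + 4))/(-4 + (18 + 18)*(-6 + 4)))*(-906) = (15 + (-10 + 36*(-2))/(-4 + 36*(-2)))*(-906) = (15 + (-10 - 72)/(-4 - 72))*(-906) = (15 - 82/(-76))*(-906) = (15 - 1/76*(-82))*(-906) = (15 + 41/38)*(-906) = (611/38)*(-906) = -276783/19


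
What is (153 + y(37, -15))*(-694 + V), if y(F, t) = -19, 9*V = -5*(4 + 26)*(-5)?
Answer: -245488/3 ≈ -81829.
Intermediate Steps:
V = 250/3 (V = (-5*(4 + 26)*(-5))/9 = (-5*30*(-5))/9 = (-150*(-5))/9 = (1/9)*750 = 250/3 ≈ 83.333)
(153 + y(37, -15))*(-694 + V) = (153 - 19)*(-694 + 250/3) = 134*(-1832/3) = -245488/3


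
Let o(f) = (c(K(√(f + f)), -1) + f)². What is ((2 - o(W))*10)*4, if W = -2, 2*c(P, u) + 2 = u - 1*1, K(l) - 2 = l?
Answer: -560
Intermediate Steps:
K(l) = 2 + l
c(P, u) = -3/2 + u/2 (c(P, u) = -1 + (u - 1*1)/2 = -1 + (u - 1)/2 = -1 + (-1 + u)/2 = -1 + (-½ + u/2) = -3/2 + u/2)
o(f) = (-2 + f)² (o(f) = ((-3/2 + (½)*(-1)) + f)² = ((-3/2 - ½) + f)² = (-2 + f)²)
((2 - o(W))*10)*4 = ((2 - (-2 - 2)²)*10)*4 = ((2 - 1*(-4)²)*10)*4 = ((2 - 1*16)*10)*4 = ((2 - 16)*10)*4 = -14*10*4 = -140*4 = -560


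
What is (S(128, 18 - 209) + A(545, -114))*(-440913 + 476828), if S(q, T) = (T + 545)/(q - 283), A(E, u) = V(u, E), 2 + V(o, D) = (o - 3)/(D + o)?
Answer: -2185923377/13361 ≈ -1.6360e+5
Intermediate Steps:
V(o, D) = -2 + (-3 + o)/(D + o) (V(o, D) = -2 + (o - 3)/(D + o) = -2 + (-3 + o)/(D + o))
A(E, u) = (-3 - u - 2*E)/(E + u)
S(q, T) = (545 + T)/(-283 + q)
(S(128, 18 - 209) + A(545, -114))*(-440913 + 476828) = ((545 + (18 - 209))/(-283 + 128) + (-3 - 1*(-114) - 2*545)/(545 - 114))*(-440913 + 476828) = ((545 - 191)/(-155) + (-3 + 114 - 1090)/431)*35915 = (-1/155*354 + (1/431)*(-979))*35915 = (-354/155 - 979/431)*35915 = -304319/66805*35915 = -2185923377/13361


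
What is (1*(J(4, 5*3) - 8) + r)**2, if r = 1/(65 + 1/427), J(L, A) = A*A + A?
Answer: 41471268752761/770395536 ≈ 53831.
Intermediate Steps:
J(L, A) = A + A**2 (J(L, A) = A**2 + A = A + A**2)
r = 427/27756 (r = 1/(65 + 1/427) = 1/(27756/427) = 427/27756 ≈ 0.015384)
(1*(J(4, 5*3) - 8) + r)**2 = (1*((5*3)*(1 + 5*3) - 8) + 427/27756)**2 = (1*(15*(1 + 15) - 8) + 427/27756)**2 = (1*(15*16 - 8) + 427/27756)**2 = (1*(240 - 8) + 427/27756)**2 = (1*232 + 427/27756)**2 = (232 + 427/27756)**2 = (6439819/27756)**2 = 41471268752761/770395536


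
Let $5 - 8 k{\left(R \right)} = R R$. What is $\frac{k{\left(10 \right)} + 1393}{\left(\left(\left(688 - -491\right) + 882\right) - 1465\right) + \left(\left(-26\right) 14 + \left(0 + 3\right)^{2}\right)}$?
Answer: $\frac{11049}{1928} \approx 5.7308$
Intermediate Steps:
$k{\left(R \right)} = \frac{5}{8} - \frac{R^{2}}{8}$ ($k{\left(R \right)} = \frac{5}{8} - \frac{R R}{8} = \frac{5}{8} - \frac{R^{2}}{8}$)
$\frac{k{\left(10 \right)} + 1393}{\left(\left(\left(688 - -491\right) + 882\right) - 1465\right) + \left(\left(-26\right) 14 + \left(0 + 3\right)^{2}\right)} = \frac{\left(\frac{5}{8} - \frac{10^{2}}{8}\right) + 1393}{\left(\left(\left(688 - -491\right) + 882\right) - 1465\right) + \left(\left(-26\right) 14 + \left(0 + 3\right)^{2}\right)} = \frac{\left(\frac{5}{8} - \frac{25}{2}\right) + 1393}{\left(\left(\left(688 + 491\right) + 882\right) - 1465\right) - \left(364 - 3^{2}\right)} = \frac{\left(\frac{5}{8} - \frac{25}{2}\right) + 1393}{\left(\left(1179 + 882\right) - 1465\right) + \left(-364 + 9\right)} = \frac{- \frac{95}{8} + 1393}{\left(2061 - 1465\right) - 355} = \frac{11049}{8 \left(596 - 355\right)} = \frac{11049}{8 \cdot 241} = \frac{11049}{8} \cdot \frac{1}{241} = \frac{11049}{1928}$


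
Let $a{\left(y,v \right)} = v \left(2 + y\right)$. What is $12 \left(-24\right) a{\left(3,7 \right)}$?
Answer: $-10080$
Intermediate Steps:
$12 \left(-24\right) a{\left(3,7 \right)} = 12 \left(-24\right) 7 \left(2 + 3\right) = - 288 \cdot 7 \cdot 5 = \left(-288\right) 35 = -10080$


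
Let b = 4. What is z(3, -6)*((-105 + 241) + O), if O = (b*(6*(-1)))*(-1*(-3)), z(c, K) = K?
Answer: -384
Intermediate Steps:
O = -72 (O = (4*(6*(-1)))*(-1*(-3)) = (4*(-6))*3 = -24*3 = -72)
z(3, -6)*((-105 + 241) + O) = -6*((-105 + 241) - 72) = -6*(136 - 72) = -6*64 = -384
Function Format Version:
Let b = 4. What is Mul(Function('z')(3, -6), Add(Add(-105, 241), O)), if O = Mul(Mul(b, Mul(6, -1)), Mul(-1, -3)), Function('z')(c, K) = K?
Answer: -384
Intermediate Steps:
O = -72 (O = Mul(Mul(4, Mul(6, -1)), Mul(-1, -3)) = Mul(Mul(4, -6), 3) = Mul(-24, 3) = -72)
Mul(Function('z')(3, -6), Add(Add(-105, 241), O)) = Mul(-6, Add(Add(-105, 241), -72)) = Mul(-6, Add(136, -72)) = Mul(-6, 64) = -384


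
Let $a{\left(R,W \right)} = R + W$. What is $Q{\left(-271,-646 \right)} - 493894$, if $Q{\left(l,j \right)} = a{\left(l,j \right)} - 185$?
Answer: $-494996$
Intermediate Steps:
$Q{\left(l,j \right)} = -185 + j + l$ ($Q{\left(l,j \right)} = \left(l + j\right) - 185 = \left(j + l\right) - 185 = -185 + j + l$)
$Q{\left(-271,-646 \right)} - 493894 = \left(-185 - 646 - 271\right) - 493894 = -1102 - 493894 = -494996$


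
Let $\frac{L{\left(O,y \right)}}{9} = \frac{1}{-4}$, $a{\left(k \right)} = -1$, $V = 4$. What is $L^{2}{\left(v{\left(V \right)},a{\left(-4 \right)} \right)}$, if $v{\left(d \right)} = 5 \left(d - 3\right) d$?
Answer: $\frac{81}{16} \approx 5.0625$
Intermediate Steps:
$v{\left(d \right)} = d \left(-15 + 5 d\right)$ ($v{\left(d \right)} = 5 \left(-3 + d\right) d = \left(-15 + 5 d\right) d = d \left(-15 + 5 d\right)$)
$L{\left(O,y \right)} = - \frac{9}{4}$ ($L{\left(O,y \right)} = \frac{9}{-4} = 9 \left(- \frac{1}{4}\right) = - \frac{9}{4}$)
$L^{2}{\left(v{\left(V \right)},a{\left(-4 \right)} \right)} = \left(- \frac{9}{4}\right)^{2} = \frac{81}{16}$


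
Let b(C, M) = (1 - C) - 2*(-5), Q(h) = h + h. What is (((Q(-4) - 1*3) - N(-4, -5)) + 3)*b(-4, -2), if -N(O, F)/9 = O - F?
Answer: 15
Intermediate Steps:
Q(h) = 2*h
N(O, F) = -9*O + 9*F (N(O, F) = -9*(O - F) = -9*O + 9*F)
b(C, M) = 11 - C (b(C, M) = (1 - C) + 10 = 11 - C)
(((Q(-4) - 1*3) - N(-4, -5)) + 3)*b(-4, -2) = (((2*(-4) - 1*3) - (-9*(-4) + 9*(-5))) + 3)*(11 - 1*(-4)) = (((-8 - 3) - (36 - 45)) + 3)*(11 + 4) = ((-11 - 1*(-9)) + 3)*15 = ((-11 + 9) + 3)*15 = (-2 + 3)*15 = 1*15 = 15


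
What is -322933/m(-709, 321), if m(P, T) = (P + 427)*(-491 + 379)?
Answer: -322933/31584 ≈ -10.225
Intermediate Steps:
m(P, T) = -47824 - 112*P (m(P, T) = (427 + P)*(-112) = -47824 - 112*P)
-322933/m(-709, 321) = -322933/(-47824 - 112*(-709)) = -322933/(-47824 + 79408) = -322933/31584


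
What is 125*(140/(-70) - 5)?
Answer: -875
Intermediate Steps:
125*(140/(-70) - 5) = 125*(140*(-1/70) - 5) = 125*(-2 - 5) = 125*(-7) = -875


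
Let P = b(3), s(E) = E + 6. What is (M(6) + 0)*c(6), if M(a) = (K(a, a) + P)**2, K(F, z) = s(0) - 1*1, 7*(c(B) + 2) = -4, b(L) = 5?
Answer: -1800/7 ≈ -257.14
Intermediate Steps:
c(B) = -18/7 (c(B) = -2 + (1/7)*(-4) = -2 - 4/7 = -18/7)
s(E) = 6 + E
K(F, z) = 5 (K(F, z) = (6 + 0) - 1*1 = 6 - 1 = 5)
P = 5
M(a) = 100 (M(a) = (5 + 5)**2 = 10**2 = 100)
(M(6) + 0)*c(6) = (100 + 0)*(-18/7) = 100*(-18/7) = -1800/7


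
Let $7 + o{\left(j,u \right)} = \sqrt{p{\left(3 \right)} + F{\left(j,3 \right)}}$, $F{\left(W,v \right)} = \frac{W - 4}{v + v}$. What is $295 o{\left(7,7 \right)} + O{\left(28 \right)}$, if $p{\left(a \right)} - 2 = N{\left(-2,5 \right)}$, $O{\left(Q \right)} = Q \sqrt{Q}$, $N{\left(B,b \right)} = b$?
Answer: $-2065 + 56 \sqrt{7} + \frac{295 \sqrt{30}}{2} \approx -1108.9$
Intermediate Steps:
$O{\left(Q \right)} = Q^{\frac{3}{2}}$
$p{\left(a \right)} = 7$ ($p{\left(a \right)} = 2 + 5 = 7$)
$F{\left(W,v \right)} = \frac{-4 + W}{2 v}$
$o{\left(j,u \right)} = -7 + \sqrt{\frac{19}{3} + \frac{j}{6}}$ ($o{\left(j,u \right)} = -7 + \sqrt{7 + \frac{-4 + j}{2 \cdot 3}} = -7 + \sqrt{7 + \frac{1}{2} \cdot \frac{1}{3} \left(-4 + j\right)} = -7 + \sqrt{7 + \left(- \frac{2}{3} + \frac{j}{6}\right)} = -7 + \sqrt{\frac{19}{3} + \frac{j}{6}}$)
$295 o{\left(7,7 \right)} + O{\left(28 \right)} = 295 \left(-7 + \frac{\sqrt{228 + 6 \cdot 7}}{6}\right) + 28^{\frac{3}{2}} = 295 \left(-7 + \frac{\sqrt{228 + 42}}{6}\right) + 56 \sqrt{7} = 295 \left(-7 + \frac{\sqrt{270}}{6}\right) + 56 \sqrt{7} = 295 \left(-7 + \frac{3 \sqrt{30}}{6}\right) + 56 \sqrt{7} = 295 \left(-7 + \frac{\sqrt{30}}{2}\right) + 56 \sqrt{7} = \left(-2065 + \frac{295 \sqrt{30}}{2}\right) + 56 \sqrt{7} = -2065 + 56 \sqrt{7} + \frac{295 \sqrt{30}}{2}$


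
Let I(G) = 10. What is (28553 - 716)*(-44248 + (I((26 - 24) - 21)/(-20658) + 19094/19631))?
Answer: -83250332891722899/67589533 ≈ -1.2317e+9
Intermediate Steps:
(28553 - 716)*(-44248 + (I((26 - 24) - 21)/(-20658) + 19094/19631)) = (28553 - 716)*(-44248 + (10/(-20658) + 19094/19631)) = 27837*(-44248 + (10*(-1/20658) + 19094*(1/19631))) = 27837*(-44248 + (-5/10329 + 19094/19631)) = 27837*(-44248 + 197123771/202768599) = 27837*(-8971907844781/202768599) = -83250332891722899/67589533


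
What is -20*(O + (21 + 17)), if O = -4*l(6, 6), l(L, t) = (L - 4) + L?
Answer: -120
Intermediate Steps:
l(L, t) = -4 + 2*L (l(L, t) = (-4 + L) + L = -4 + 2*L)
O = -32 (O = -4*(-4 + 2*6) = -4*(-4 + 12) = -4*8 = -32)
-20*(O + (21 + 17)) = -20*(-32 + (21 + 17)) = -20*(-32 + 38) = -20*6 = -120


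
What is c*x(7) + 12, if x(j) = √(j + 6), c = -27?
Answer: 12 - 27*√13 ≈ -85.350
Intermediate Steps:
x(j) = √(6 + j)
c*x(7) + 12 = -27*√(6 + 7) + 12 = -27*√13 + 12 = 12 - 27*√13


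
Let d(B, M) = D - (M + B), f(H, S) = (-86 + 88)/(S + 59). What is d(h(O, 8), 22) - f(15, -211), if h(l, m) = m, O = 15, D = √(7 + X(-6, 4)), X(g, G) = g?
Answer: -2203/76 ≈ -28.987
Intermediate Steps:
D = 1 (D = √(7 - 6) = √1 = 1)
f(H, S) = 2/(59 + S)
d(B, M) = 1 - B - M (d(B, M) = 1 - (M + B) = 1 - (B + M) = 1 + (-B - M) = 1 - B - M)
d(h(O, 8), 22) - f(15, -211) = (1 - 1*8 - 1*22) - 2/(59 - 211) = (1 - 8 - 22) - 2/(-152) = -29 - 2*(-1)/152 = -29 - 1*(-1/76) = -29 + 1/76 = -2203/76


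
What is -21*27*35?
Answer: -19845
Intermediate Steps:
-21*27*35 = -567*35 = -19845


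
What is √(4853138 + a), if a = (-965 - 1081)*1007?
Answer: 4*√174551 ≈ 1671.2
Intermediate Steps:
a = -2060322 (a = -2046*1007 = -2060322)
√(4853138 + a) = √(4853138 - 2060322) = √2792816 = 4*√174551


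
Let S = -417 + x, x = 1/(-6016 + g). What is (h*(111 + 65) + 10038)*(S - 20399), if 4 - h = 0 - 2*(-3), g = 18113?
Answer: -2439042808586/12097 ≈ -2.0162e+8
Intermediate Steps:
x = 1/12097 (x = 1/(-6016 + 18113) = 1/12097 ≈ 8.2665e-5)
h = -2 (h = 4 - (0 - 2*(-3)) = 4 - (0 + 6) = 4 - 1*6 = 4 - 6 = -2)
S = -5044448/12097 (S = -417 + 1/12097 = -5044448/12097 ≈ -417.00)
(h*(111 + 65) + 10038)*(S - 20399) = (-2*(111 + 65) + 10038)*(-5044448/12097 - 20399) = (-2*176 + 10038)*(-251811151/12097) = (-352 + 10038)*(-251811151/12097) = 9686*(-251811151/12097) = -2439042808586/12097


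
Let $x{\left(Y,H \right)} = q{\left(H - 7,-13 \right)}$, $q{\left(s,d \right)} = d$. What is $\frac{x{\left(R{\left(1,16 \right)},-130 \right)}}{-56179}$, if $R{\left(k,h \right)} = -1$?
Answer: $\frac{13}{56179} \approx 0.0002314$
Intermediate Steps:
$x{\left(Y,H \right)} = -13$
$\frac{x{\left(R{\left(1,16 \right)},-130 \right)}}{-56179} = - \frac{13}{-56179} = \left(-13\right) \left(- \frac{1}{56179}\right) = \frac{13}{56179}$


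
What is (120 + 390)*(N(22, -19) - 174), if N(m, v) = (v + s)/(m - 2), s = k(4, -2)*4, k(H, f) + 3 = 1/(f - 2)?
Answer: -89556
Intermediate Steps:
k(H, f) = -3 + 1/(-2 + f) (k(H, f) = -3 + 1/(f - 2) = -3 + 1/(-2 + f))
s = -13 (s = ((7 - 3*(-2))/(-2 - 2))*4 = ((7 + 6)/(-4))*4 = -¼*13*4 = -13/4*4 = -13)
N(m, v) = (-13 + v)/(-2 + m) (N(m, v) = (v - 13)/(m - 2) = (-13 + v)/(-2 + m))
(120 + 390)*(N(22, -19) - 174) = (120 + 390)*((-13 - 19)/(-2 + 22) - 174) = 510*(-32/20 - 174) = 510*((1/20)*(-32) - 174) = 510*(-8/5 - 174) = 510*(-878/5) = -89556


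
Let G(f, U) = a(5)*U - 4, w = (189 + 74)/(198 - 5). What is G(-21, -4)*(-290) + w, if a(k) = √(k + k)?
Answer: 224143/193 + 1160*√10 ≈ 4829.6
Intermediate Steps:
w = 263/193 ≈ 1.3627
a(k) = √2*√k (a(k) = √(2*k) = √2*√k)
G(f, U) = -4 + U*√10 (G(f, U) = (√2*√5)*U - 4 = √10*U - 4 = U*√10 - 4 = -4 + U*√10)
G(-21, -4)*(-290) + w = (-4 - 4*√10)*(-290) + 263/193 = (1160 + 1160*√10) + 263/193 = 224143/193 + 1160*√10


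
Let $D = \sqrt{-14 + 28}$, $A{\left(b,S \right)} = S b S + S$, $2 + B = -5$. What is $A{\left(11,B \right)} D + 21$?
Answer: $21 + 532 \sqrt{14} \approx 2011.6$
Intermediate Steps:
$B = -7$ ($B = -2 - 5 = -7$)
$A{\left(b,S \right)} = S + b S^{2}$ ($A{\left(b,S \right)} = b S^{2} + S = S + b S^{2}$)
$D = \sqrt{14} \approx 3.7417$
$A{\left(11,B \right)} D + 21 = - 7 \left(1 - 77\right) \sqrt{14} + 21 = \left(-7\right) \left(-76\right) \sqrt{14} + 21 = 532 \sqrt{14} + 21 = 21 + 532 \sqrt{14}$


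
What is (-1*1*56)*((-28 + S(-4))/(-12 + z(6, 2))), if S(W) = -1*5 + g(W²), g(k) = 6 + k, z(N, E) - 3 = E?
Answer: -88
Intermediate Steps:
z(N, E) = 3 + E
S(W) = 1 + W² (S(W) = -1*5 + (6 + W²) = -5 + (6 + W²) = 1 + W²)
(-1*1*56)*((-28 + S(-4))/(-12 + z(6, 2))) = (-1*1*56)*((-28 + (1 + (-4)²))/(-12 + (3 + 2))) = (-1*56)*((-28 + (1 + 16))/(-12 + 5)) = -56*(-28 + 17)/(-7) = -(-616)*(-1)/7 = -56*11/7 = -88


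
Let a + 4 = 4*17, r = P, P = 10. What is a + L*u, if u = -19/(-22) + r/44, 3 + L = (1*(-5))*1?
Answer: 608/11 ≈ 55.273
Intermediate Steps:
r = 10
L = -8 (L = -3 + (1*(-5))*1 = -3 - 5*1 = -3 - 5 = -8)
a = 64 (a = -4 + 4*17 = -4 + 68 = 64)
u = 12/11 (u = -19/(-22) + 10/44 = -19*(-1/22) + 10*(1/44) = 19/22 + 5/22 = 12/11 ≈ 1.0909)
a + L*u = 64 - 8*12/11 = 64 - 96/11 = 608/11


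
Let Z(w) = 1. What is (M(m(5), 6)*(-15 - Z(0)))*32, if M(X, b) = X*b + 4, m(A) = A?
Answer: -17408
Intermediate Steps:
M(X, b) = 4 + X*b
(M(m(5), 6)*(-15 - Z(0)))*32 = ((4 + 5*6)*(-15 - 1*1))*32 = ((4 + 30)*(-15 - 1))*32 = (34*(-16))*32 = -544*32 = -17408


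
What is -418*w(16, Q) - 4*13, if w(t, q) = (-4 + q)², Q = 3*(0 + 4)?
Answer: -26804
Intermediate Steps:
Q = 12 (Q = 3*4 = 12)
-418*w(16, Q) - 4*13 = -418*(-4 + 12)² - 4*13 = -418*8² - 52 = -418*64 - 52 = -26752 - 52 = -26804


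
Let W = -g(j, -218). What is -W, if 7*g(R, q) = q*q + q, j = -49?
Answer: 6758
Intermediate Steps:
g(R, q) = q/7 + q²/7 (g(R, q) = (q*q + q)/7 = (q² + q)/7 = (q + q²)/7 = q/7 + q²/7)
W = -6758 (W = -(-218)*(1 - 218)/7 = -(-218)*(-217)/7 = -1*6758 = -6758)
-W = -1*(-6758) = 6758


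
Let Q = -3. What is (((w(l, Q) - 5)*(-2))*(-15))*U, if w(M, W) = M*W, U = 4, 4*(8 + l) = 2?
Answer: 2100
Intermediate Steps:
l = -15/2 (l = -8 + (1/4)*2 = -8 + 1/2 = -15/2 ≈ -7.5000)
(((w(l, Q) - 5)*(-2))*(-15))*U = (((-15/2*(-3) - 5)*(-2))*(-15))*4 = (((45/2 - 5)*(-2))*(-15))*4 = (((35/2)*(-2))*(-15))*4 = -35*(-15)*4 = 525*4 = 2100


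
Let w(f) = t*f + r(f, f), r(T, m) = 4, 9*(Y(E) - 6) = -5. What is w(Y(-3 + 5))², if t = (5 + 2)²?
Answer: 5938969/81 ≈ 73321.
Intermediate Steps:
Y(E) = 49/9 (Y(E) = 6 + (⅑)*(-5) = 6 - 5/9 = 49/9)
t = 49 (t = 7² = 49)
w(f) = 4 + 49*f (w(f) = 49*f + 4 = 4 + 49*f)
w(Y(-3 + 5))² = (4 + 49*(49/9))² = (4 + 2401/9)² = (2437/9)² = 5938969/81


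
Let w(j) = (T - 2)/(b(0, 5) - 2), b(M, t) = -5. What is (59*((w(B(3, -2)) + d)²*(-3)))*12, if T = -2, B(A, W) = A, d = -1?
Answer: -19116/49 ≈ -390.12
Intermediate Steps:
w(j) = 4/7 (w(j) = (-2 - 2)/(-5 - 2) = -4/(-7) = -4*(-⅐) = 4/7)
(59*((w(B(3, -2)) + d)²*(-3)))*12 = (59*((4/7 - 1)²*(-3)))*12 = (59*((-3/7)²*(-3)))*12 = (59*((9/49)*(-3)))*12 = (59*(-27/49))*12 = -1593/49*12 = -19116/49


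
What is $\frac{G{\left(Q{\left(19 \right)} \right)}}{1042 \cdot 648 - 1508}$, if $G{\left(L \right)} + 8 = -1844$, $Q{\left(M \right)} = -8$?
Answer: $- \frac{463}{168427} \approx -0.002749$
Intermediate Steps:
$G{\left(L \right)} = -1852$ ($G{\left(L \right)} = -8 - 1844 = -1852$)
$\frac{G{\left(Q{\left(19 \right)} \right)}}{1042 \cdot 648 - 1508} = - \frac{1852}{1042 \cdot 648 - 1508} = - \frac{1852}{675216 - 1508} = - \frac{1852}{673708} = \left(-1852\right) \frac{1}{673708} = - \frac{463}{168427}$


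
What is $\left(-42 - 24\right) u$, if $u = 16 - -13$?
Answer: $-1914$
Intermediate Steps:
$u = 29$ ($u = 16 + 13 = 29$)
$\left(-42 - 24\right) u = \left(-42 - 24\right) 29 = \left(-66\right) 29 = -1914$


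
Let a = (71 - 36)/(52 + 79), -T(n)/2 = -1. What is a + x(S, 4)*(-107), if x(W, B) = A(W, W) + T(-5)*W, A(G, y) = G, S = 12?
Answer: -504577/131 ≈ -3851.7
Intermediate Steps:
T(n) = 2 (T(n) = -2*(-1) = 2)
a = 35/131 ≈ 0.26718
x(W, B) = 3*W (x(W, B) = W + 2*W = 3*W)
a + x(S, 4)*(-107) = 35/131 + (3*12)*(-107) = 35/131 + 36*(-107) = 35/131 - 3852 = -504577/131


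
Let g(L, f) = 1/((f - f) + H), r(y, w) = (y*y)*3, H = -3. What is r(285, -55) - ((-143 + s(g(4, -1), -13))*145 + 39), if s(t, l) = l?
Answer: 266256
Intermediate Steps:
r(y, w) = 3*y² (r(y, w) = y²*3 = 3*y²)
g(L, f) = -⅓ (g(L, f) = 1/((f - f) - 3) = 1/(0 - 3) = 1/(-3) = -⅓)
r(285, -55) - ((-143 + s(g(4, -1), -13))*145 + 39) = 3*285² - ((-143 - 13)*145 + 39) = 3*81225 - (-156*145 + 39) = 243675 - (-22620 + 39) = 243675 - 1*(-22581) = 243675 + 22581 = 266256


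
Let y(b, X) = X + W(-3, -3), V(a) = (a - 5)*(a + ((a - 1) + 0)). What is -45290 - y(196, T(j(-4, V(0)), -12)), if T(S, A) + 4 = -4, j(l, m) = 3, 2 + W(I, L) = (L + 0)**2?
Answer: -45289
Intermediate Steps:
W(I, L) = -2 + L**2 (W(I, L) = -2 + (L + 0)**2 = -2 + L**2)
V(a) = (-1 + 2*a)*(-5 + a) (V(a) = (-5 + a)*(a + ((-1 + a) + 0)) = (-5 + a)*(a + (-1 + a)) = (-5 + a)*(-1 + 2*a) = (-1 + 2*a)*(-5 + a))
T(S, A) = -8 (T(S, A) = -4 - 4 = -8)
y(b, X) = 7 + X (y(b, X) = X + (-2 + (-3)**2) = X + (-2 + 9) = X + 7 = 7 + X)
-45290 - y(196, T(j(-4, V(0)), -12)) = -45290 - (7 - 8) = -45290 - 1*(-1) = -45290 + 1 = -45289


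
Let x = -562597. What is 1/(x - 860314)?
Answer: -1/1422911 ≈ -7.0278e-7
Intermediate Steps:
1/(x - 860314) = 1/(-562597 - 860314) = 1/(-1422911) = -1/1422911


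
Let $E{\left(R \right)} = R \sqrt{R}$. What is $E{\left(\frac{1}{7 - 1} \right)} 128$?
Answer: $\frac{32 \sqrt{6}}{9} \approx 8.7093$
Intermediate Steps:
$E{\left(R \right)} = R^{\frac{3}{2}}$
$E{\left(\frac{1}{7 - 1} \right)} 128 = \left(\frac{1}{7 - 1}\right)^{\frac{3}{2}} \cdot 128 = \left(\frac{1}{6}\right)^{\frac{3}{2}} \cdot 128 = \frac{\sqrt{6}}{36} \cdot 128 = \frac{32 \sqrt{6}}{9}$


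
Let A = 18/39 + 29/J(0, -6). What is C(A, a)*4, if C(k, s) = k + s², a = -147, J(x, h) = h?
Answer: 3370322/39 ≈ 86419.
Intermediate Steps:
A = -341/78 (A = 18/39 + 29/(-6) = 18*(1/39) + 29*(-⅙) = 6/13 - 29/6 = -341/78 ≈ -4.3718)
C(A, a)*4 = (-341/78 + (-147)²)*4 = (-341/78 + 21609)*4 = (1685161/78)*4 = 3370322/39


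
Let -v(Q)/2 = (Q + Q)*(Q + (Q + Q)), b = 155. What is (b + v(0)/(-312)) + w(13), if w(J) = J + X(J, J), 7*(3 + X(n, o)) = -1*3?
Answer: 1152/7 ≈ 164.57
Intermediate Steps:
X(n, o) = -24/7 (X(n, o) = -3 + (-1*3)/7 = -3 + (⅐)*(-3) = -3 - 3/7 = -24/7)
v(Q) = -12*Q² (v(Q) = -2*(Q + Q)*(Q + (Q + Q)) = -2*2*Q*(Q + 2*Q) = -2*2*Q*3*Q = -12*Q²)
w(J) = -24/7 + J (w(J) = J - 24/7 = -24/7 + J)
(b + v(0)/(-312)) + w(13) = (155 - 12*0²/(-312)) + (-24/7 + 13) = (155 - 12*0*(-1/312)) + 67/7 = (155 + 0*(-1/312)) + 67/7 = (155 + 0) + 67/7 = 155 + 67/7 = 1152/7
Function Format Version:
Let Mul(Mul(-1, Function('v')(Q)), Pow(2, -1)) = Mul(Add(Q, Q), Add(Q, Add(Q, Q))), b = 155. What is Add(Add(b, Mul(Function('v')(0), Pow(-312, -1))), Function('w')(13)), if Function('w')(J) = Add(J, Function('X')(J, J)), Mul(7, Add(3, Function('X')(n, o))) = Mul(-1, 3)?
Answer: Rational(1152, 7) ≈ 164.57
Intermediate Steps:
Function('X')(n, o) = Rational(-24, 7) (Function('X')(n, o) = Add(-3, Mul(Rational(1, 7), Mul(-1, 3))) = Add(-3, Mul(Rational(1, 7), -3)) = Add(-3, Rational(-3, 7)) = Rational(-24, 7))
Function('v')(Q) = Mul(-12, Pow(Q, 2)) (Function('v')(Q) = Mul(-2, Mul(Add(Q, Q), Add(Q, Add(Q, Q)))) = Mul(-2, Mul(Mul(2, Q), Add(Q, Mul(2, Q)))) = Mul(-2, Mul(Mul(2, Q), Mul(3, Q))) = Mul(-2, Mul(6, Pow(Q, 2))) = Mul(-12, Pow(Q, 2)))
Function('w')(J) = Add(Rational(-24, 7), J) (Function('w')(J) = Add(J, Rational(-24, 7)) = Add(Rational(-24, 7), J))
Add(Add(b, Mul(Function('v')(0), Pow(-312, -1))), Function('w')(13)) = Add(Add(155, Mul(Mul(-12, Pow(0, 2)), Pow(-312, -1))), Add(Rational(-24, 7), 13)) = Add(Add(155, Mul(Mul(-12, 0), Rational(-1, 312))), Rational(67, 7)) = Add(Add(155, Mul(0, Rational(-1, 312))), Rational(67, 7)) = Add(Add(155, 0), Rational(67, 7)) = Add(155, Rational(67, 7)) = Rational(1152, 7)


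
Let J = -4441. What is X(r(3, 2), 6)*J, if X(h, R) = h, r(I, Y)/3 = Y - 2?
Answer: 0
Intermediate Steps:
r(I, Y) = -6 + 3*Y (r(I, Y) = 3*(Y - 2) = 3*(-2 + Y) = -6 + 3*Y)
X(r(3, 2), 6)*J = (-6 + 3*2)*(-4441) = (-6 + 6)*(-4441) = 0*(-4441) = 0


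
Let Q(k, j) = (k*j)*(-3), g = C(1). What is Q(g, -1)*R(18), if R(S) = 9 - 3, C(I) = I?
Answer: 18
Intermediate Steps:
g = 1
R(S) = 6
Q(k, j) = -3*j*k (Q(k, j) = (j*k)*(-3) = -3*j*k)
Q(g, -1)*R(18) = -3*(-1)*1*6 = 3*6 = 18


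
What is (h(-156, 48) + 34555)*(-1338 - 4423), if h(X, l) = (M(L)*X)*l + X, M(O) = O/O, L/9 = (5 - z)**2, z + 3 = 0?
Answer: -155034271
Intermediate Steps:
z = -3 (z = -3 + 0 = -3)
L = 576 (L = 9*(5 - 1*(-3))**2 = 9*(5 + 3)**2 = 9*8**2 = 9*64 = 576)
M(O) = 1
h(X, l) = X + X*l (h(X, l) = (1*X)*l + X = X*l + X = X + X*l)
(h(-156, 48) + 34555)*(-1338 - 4423) = (-156*(1 + 48) + 34555)*(-1338 - 4423) = (-156*49 + 34555)*(-5761) = (-7644 + 34555)*(-5761) = 26911*(-5761) = -155034271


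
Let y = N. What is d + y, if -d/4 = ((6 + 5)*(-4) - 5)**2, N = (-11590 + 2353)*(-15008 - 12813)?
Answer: 256972973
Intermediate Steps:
N = 256982577 (N = -9237*(-27821) = 256982577)
y = 256982577
d = -9604 (d = -4*((6 + 5)*(-4) - 5)**2 = -4*(11*(-4) - 5)**2 = -4*(-44 - 5)**2 = -4*(-49)**2 = -4*2401 = -9604)
d + y = -9604 + 256982577 = 256972973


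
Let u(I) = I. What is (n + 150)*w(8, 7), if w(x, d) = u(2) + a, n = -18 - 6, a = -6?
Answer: -504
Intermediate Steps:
n = -24
w(x, d) = -4 (w(x, d) = 2 - 6 = -4)
(n + 150)*w(8, 7) = (-24 + 150)*(-4) = 126*(-4) = -504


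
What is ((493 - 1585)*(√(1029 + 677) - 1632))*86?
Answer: 153264384 - 93912*√1706 ≈ 1.4939e+8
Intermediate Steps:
((493 - 1585)*(√(1029 + 677) - 1632))*86 = -1092*(√1706 - 1632)*86 = -1092*(-1632 + √1706)*86 = (1782144 - 1092*√1706)*86 = 153264384 - 93912*√1706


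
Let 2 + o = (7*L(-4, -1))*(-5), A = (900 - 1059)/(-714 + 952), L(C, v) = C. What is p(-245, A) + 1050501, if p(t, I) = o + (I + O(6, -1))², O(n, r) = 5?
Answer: 59513458477/56644 ≈ 1.0507e+6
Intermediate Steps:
A = -159/238 ≈ -0.66807
o = 138 (o = -2 + (7*(-4))*(-5) = -2 - 28*(-5) = -2 + 140 = 138)
p(t, I) = 138 + (5 + I)² (p(t, I) = 138 + (I + 5)² = 138 + (5 + I)²)
p(-245, A) + 1050501 = (138 + (5 - 159/238)²) + 1050501 = (138 + (1031/238)²) + 1050501 = (138 + 1062961/56644) + 1050501 = 8879833/56644 + 1050501 = 59513458477/56644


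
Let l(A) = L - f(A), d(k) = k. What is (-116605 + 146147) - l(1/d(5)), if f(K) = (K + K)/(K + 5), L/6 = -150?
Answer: 395747/13 ≈ 30442.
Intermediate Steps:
L = -900 (L = 6*(-150) = -900)
f(K) = 2*K/(5 + K) (f(K) = (2*K)/(5 + K) = 2*K/(5 + K))
l(A) = -900 - 2*A/(5 + A)
(-116605 + 146147) - l(1/d(5)) = (-116605 + 146147) - 2*(-2250 - 451/5)/(5 + 1/5) = 29542 - 2*(-2250 - 451*1/5)/(5 + 1/5) = 29542 - 2*(-2250 - 451/5)/26/5 = 29542 - 2*5*(-11701)/(26*5) = 29542 - 1*(-11701/13) = 29542 + 11701/13 = 395747/13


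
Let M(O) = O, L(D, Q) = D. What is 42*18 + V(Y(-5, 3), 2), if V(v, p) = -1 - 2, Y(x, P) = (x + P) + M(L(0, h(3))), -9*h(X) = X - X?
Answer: 753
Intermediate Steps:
h(X) = 0 (h(X) = -(X - X)/9 = -⅑*0 = 0)
Y(x, P) = P + x (Y(x, P) = (x + P) + 0 = (P + x) + 0 = P + x)
V(v, p) = -3
42*18 + V(Y(-5, 3), 2) = 42*18 - 3 = 756 - 3 = 753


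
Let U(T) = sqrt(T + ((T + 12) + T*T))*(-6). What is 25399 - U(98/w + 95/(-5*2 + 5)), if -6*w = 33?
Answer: 25399 + 6*sqrt(156567)/11 ≈ 25615.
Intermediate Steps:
w = -11/2 (w = -1/6*33 = -11/2 ≈ -5.5000)
U(T) = -6*sqrt(12 + T**2 + 2*T) (U(T) = sqrt(T + ((12 + T) + T**2))*(-6) = sqrt(T + (12 + T + T**2))*(-6) = sqrt(12 + T**2 + 2*T)*(-6) = -6*sqrt(12 + T**2 + 2*T))
25399 - U(98/w + 95/(-5*2 + 5)) = 25399 - (-6)*sqrt(12 + (98/(-11/2) + 95/(-5*2 + 5))**2 + 2*(98/(-11/2) + 95/(-5*2 + 5))) = 25399 - (-6)*sqrt(12 + (98*(-2/11) + 95/(-10 + 5))**2 + 2*(98*(-2/11) + 95/(-10 + 5))) = 25399 - (-6)*sqrt(12 + (-196/11 + 95/(-5))**2 + 2*(-196/11 + 95/(-5))) = 25399 - (-6)*sqrt(12 + (-196/11 + 95*(-1/5))**2 + 2*(-196/11 + 95*(-1/5))) = 25399 - (-6)*sqrt(12 + (-196/11 - 19)**2 + 2*(-196/11 - 19)) = 25399 - (-6)*sqrt(12 + (-405/11)**2 + 2*(-405/11)) = 25399 - (-6)*sqrt(12 + 164025/121 - 810/11) = 25399 - (-6)*sqrt(156567/121) = 25399 - (-6)*sqrt(156567)/11 = 25399 + 6*sqrt(156567)/11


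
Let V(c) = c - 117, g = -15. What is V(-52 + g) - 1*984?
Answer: -1168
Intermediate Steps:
V(c) = -117 + c
V(-52 + g) - 1*984 = (-117 + (-52 - 15)) - 1*984 = (-117 - 67) - 984 = -184 - 984 = -1168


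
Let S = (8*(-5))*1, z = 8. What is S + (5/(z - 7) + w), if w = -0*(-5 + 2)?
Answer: -35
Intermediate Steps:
S = -40 (S = -40*1 = -40)
w = 0 (w = -0*(-3) = -3*0 = 0)
S + (5/(z - 7) + w) = -40 + (5/(8 - 7) + 0) = -40 + (5/1 + 0) = -40 + (5*1 + 0) = -40 + (5 + 0) = -40 + 5 = -35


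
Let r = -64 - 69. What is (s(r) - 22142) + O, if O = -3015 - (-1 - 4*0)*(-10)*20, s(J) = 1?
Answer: -25356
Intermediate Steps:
r = -133
O = -3215 (O = -3015 - (-1 + 0)*(-10)*20 = -3015 - (-1*(-10))*20 = -3015 - 10*20 = -3015 - 1*200 = -3015 - 200 = -3215)
(s(r) - 22142) + O = (1 - 22142) - 3215 = -22141 - 3215 = -25356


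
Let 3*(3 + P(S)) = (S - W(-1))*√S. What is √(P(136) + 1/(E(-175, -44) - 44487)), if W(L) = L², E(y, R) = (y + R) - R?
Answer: √(-5984127394 + 179522481960*√34)/44662 ≈ 22.843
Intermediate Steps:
E(y, R) = y (E(y, R) = (R + y) - R = y)
P(S) = -3 + √S*(-1 + S)/3 (P(S) = -3 + ((S - 1*(-1)²)*√S)/3 = -3 + ((S - 1*1)*√S)/3 = -3 + ((S - 1)*√S)/3 = -3 + ((-1 + S)*√S)/3 = -3 + (√S*(-1 + S))/3 = -3 + √S*(-1 + S)/3)
√(P(136) + 1/(E(-175, -44) - 44487)) = √((-3 - 2*√34/3 + 136^(3/2)/3) + 1/(-175 - 44487)) = √((-3 - 2*√34/3 + (272*√34)/3) + 1/(-44662)) = √((-3 - 2*√34/3 + 272*√34/3) - 1/44662) = √((-3 + 90*√34) - 1/44662) = √(-133987/44662 + 90*√34)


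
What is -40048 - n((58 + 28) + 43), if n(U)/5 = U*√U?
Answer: -40048 - 645*√129 ≈ -47374.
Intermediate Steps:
n(U) = 5*U^(3/2) (n(U) = 5*(U*√U) = 5*U^(3/2))
-40048 - n((58 + 28) + 43) = -40048 - 5*((58 + 28) + 43)^(3/2) = -40048 - 5*(86 + 43)^(3/2) = -40048 - 5*129^(3/2) = -40048 - 5*129*√129 = -40048 - 645*√129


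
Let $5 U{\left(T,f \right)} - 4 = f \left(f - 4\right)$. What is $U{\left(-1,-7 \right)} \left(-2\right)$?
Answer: $- \frac{162}{5} \approx -32.4$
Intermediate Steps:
$U{\left(T,f \right)} = \frac{4}{5} + \frac{f \left(-4 + f\right)}{5}$ ($U{\left(T,f \right)} = \frac{4}{5} + \frac{f \left(f - 4\right)}{5} = \frac{4}{5} + \frac{f \left(-4 + f\right)}{5}$)
$U{\left(-1,-7 \right)} \left(-2\right) = \left(\frac{4}{5} - - \frac{28}{5} + \frac{\left(-7\right)^{2}}{5}\right) \left(-2\right) = \left(\frac{4}{5} + \frac{28}{5} + \frac{1}{5} \cdot 49\right) \left(-2\right) = \left(\frac{4}{5} + \frac{28}{5} + \frac{49}{5}\right) \left(-2\right) = \frac{81}{5} \left(-2\right) = - \frac{162}{5}$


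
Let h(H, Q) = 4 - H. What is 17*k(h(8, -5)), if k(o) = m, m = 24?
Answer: 408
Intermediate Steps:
k(o) = 24
17*k(h(8, -5)) = 17*24 = 408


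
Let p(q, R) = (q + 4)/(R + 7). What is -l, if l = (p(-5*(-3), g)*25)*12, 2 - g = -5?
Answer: -2850/7 ≈ -407.14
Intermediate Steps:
g = 7 (g = 2 - 1*(-5) = 2 + 5 = 7)
p(q, R) = (4 + q)/(7 + R)
l = 2850/7 (l = (((4 - 5*(-3))/(7 + 7))*25)*12 = (((4 + 15)/14)*25)*12 = (((1/14)*19)*25)*12 = ((19/14)*25)*12 = (475/14)*12 = 2850/7 ≈ 407.14)
-l = -1*2850/7 = -2850/7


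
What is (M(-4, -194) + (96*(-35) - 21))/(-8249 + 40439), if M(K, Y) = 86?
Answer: -659/6438 ≈ -0.10236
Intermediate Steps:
(M(-4, -194) + (96*(-35) - 21))/(-8249 + 40439) = (86 + (96*(-35) - 21))/(-8249 + 40439) = (86 + (-3360 - 21))/32190 = (86 - 3381)*(1/32190) = -3295*1/32190 = -659/6438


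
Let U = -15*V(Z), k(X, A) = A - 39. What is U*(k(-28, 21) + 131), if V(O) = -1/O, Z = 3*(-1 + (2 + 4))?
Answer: 113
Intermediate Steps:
k(X, A) = -39 + A
Z = 15 (Z = 3*(-1 + 6) = 3*5 = 15)
U = 1 (U = -(-15)/15 = -15*(-1/15) = 1)
U*(k(-28, 21) + 131) = 1*((-39 + 21) + 131) = 1*(-18 + 131) = 1*113 = 113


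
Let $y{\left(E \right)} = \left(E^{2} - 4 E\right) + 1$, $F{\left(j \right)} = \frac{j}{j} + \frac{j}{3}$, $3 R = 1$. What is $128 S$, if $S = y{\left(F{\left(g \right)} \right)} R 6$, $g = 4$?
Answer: $- \frac{6656}{9} \approx -739.56$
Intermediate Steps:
$R = \frac{1}{3}$ ($R = \frac{1}{3} \cdot 1 = \frac{1}{3} \approx 0.33333$)
$F{\left(j \right)} = 1 + \frac{j}{3}$ ($F{\left(j \right)} = 1 + j \frac{1}{3} = 1 + \frac{j}{3}$)
$y{\left(E \right)} = 1 + E^{2} - 4 E$
$S = - \frac{52}{9}$ ($S = \left(1 + \left(1 + \frac{1}{3} \cdot 4\right)^{2} - 4 \left(1 + \frac{1}{3} \cdot 4\right)\right) \frac{1}{3} \cdot 6 = \left(1 + \left(1 + \frac{4}{3}\right)^{2} - 4 \left(1 + \frac{4}{3}\right)\right) \frac{1}{3} \cdot 6 = \left(1 + \left(\frac{7}{3}\right)^{2} - \frac{28}{3}\right) \frac{1}{3} \cdot 6 = \left(1 + \frac{49}{9} - \frac{28}{3}\right) \frac{1}{3} \cdot 6 = \left(- \frac{26}{9}\right) \frac{1}{3} \cdot 6 = \left(- \frac{26}{27}\right) 6 = - \frac{52}{9} \approx -5.7778$)
$128 S = 128 \left(- \frac{52}{9}\right) = - \frac{6656}{9}$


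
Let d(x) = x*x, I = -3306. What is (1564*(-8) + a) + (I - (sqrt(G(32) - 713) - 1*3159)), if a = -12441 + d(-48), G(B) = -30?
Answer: -22796 - I*sqrt(743) ≈ -22796.0 - 27.258*I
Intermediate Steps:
d(x) = x**2
a = -10137 (a = -12441 + (-48)**2 = -12441 + 2304 = -10137)
(1564*(-8) + a) + (I - (sqrt(G(32) - 713) - 1*3159)) = (1564*(-8) - 10137) + (-3306 - (sqrt(-30 - 713) - 1*3159)) = (-12512 - 10137) + (-3306 - (sqrt(-743) - 3159)) = -22649 + (-3306 - (I*sqrt(743) - 3159)) = -22649 + (-3306 - (-3159 + I*sqrt(743))) = -22649 + (-3306 + (3159 - I*sqrt(743))) = -22649 + (-147 - I*sqrt(743)) = -22796 - I*sqrt(743)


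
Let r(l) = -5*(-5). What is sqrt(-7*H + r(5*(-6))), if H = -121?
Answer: 2*sqrt(218) ≈ 29.530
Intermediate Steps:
r(l) = 25
sqrt(-7*H + r(5*(-6))) = sqrt(-7*(-121) + 25) = sqrt(847 + 25) = sqrt(872) = 2*sqrt(218)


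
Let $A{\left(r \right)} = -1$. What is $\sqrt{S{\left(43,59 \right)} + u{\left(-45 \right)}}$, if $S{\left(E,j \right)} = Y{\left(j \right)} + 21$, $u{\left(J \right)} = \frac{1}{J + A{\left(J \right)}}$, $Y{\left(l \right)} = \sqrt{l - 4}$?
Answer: $\frac{\sqrt{44390 + 2116 \sqrt{55}}}{46} \approx 5.3286$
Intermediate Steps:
$Y{\left(l \right)} = \sqrt{-4 + l}$
$u{\left(J \right)} = \frac{1}{-1 + J}$ ($u{\left(J \right)} = \frac{1}{J - 1} = \frac{1}{-1 + J}$)
$S{\left(E,j \right)} = 21 + \sqrt{-4 + j}$ ($S{\left(E,j \right)} = \sqrt{-4 + j} + 21 = 21 + \sqrt{-4 + j}$)
$\sqrt{S{\left(43,59 \right)} + u{\left(-45 \right)}} = \sqrt{\left(21 + \sqrt{-4 + 59}\right) + \frac{1}{-1 - 45}} = \sqrt{\left(21 + \sqrt{55}\right) + \frac{1}{-46}} = \sqrt{\left(21 + \sqrt{55}\right) - \frac{1}{46}} = \sqrt{\frac{965}{46} + \sqrt{55}}$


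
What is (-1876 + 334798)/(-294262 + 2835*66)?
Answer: -166461/53576 ≈ -3.1070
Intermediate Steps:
(-1876 + 334798)/(-294262 + 2835*66) = 332922/(-294262 + 187110) = 332922/(-107152) = 332922*(-1/107152) = -166461/53576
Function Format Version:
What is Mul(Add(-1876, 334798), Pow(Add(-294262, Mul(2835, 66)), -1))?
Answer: Rational(-166461, 53576) ≈ -3.1070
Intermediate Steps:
Mul(Add(-1876, 334798), Pow(Add(-294262, Mul(2835, 66)), -1)) = Mul(332922, Pow(Add(-294262, 187110), -1)) = Mul(332922, Pow(-107152, -1)) = Mul(332922, Rational(-1, 107152)) = Rational(-166461, 53576)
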